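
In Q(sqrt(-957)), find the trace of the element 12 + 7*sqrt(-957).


Tr(a + b*sqrt(d)) = (a + b*sqrt(d)) + (a - b*sqrt(d)) = 2a
= 2 * (12)
= 24

24


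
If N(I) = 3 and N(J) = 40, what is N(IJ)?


N(IJ) = N(I) * N(J)
= 3 * 40
= 120

120


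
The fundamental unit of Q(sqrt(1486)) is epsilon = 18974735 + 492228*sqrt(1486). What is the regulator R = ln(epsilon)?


epsilon = 18974735 + 492228*sqrt(1486)
= 3.7949e+07
R = ln(3.7949e+07)
= 17.4518

17.4518


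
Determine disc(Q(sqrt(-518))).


For K = Q(sqrt(d)) with d squarefree: disc(K) = d if d = 1 mod 4, and disc(K) = 4d if d = 2 or 3 mod 4.
Here d = -518, and d mod 4 = 2.
d = 2 mod 4, not 1 (O_K = Z[sqrt(d)]), so disc(K) = 4d = 4 * (-518) = -2072

-2072


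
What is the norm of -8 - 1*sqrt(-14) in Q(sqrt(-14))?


N(a + b*sqrt(d)) = a^2 - d*b^2
= (-8)^2 - (-14)*(-1)^2
= 64 + 14
= 78

78


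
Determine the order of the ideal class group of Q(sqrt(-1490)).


K = Q(sqrt(-1490)). d mod 4 = 2, so D = disc(K) = 4d = -5960
h(K) equals the number of primitive reduced positive-definite forms (a, b, c) = a*x^2 + b*x*y + c*y^2 with b^2 - 4ac = D,
where reduced means |b| <= a <= c, with b >= 0 whenever |b| = a or a = c, and primitive means gcd(a, b, c) = 1.
Reduced forces 3a^2 <= |D| = 5960, so 1 <= a <= 44; b must have the parity of D, and c = (b^2 - D)/(4a) must be an integer >= a.
Enumerate a = 1..44, b in [-a, a]:
  a=1: (1, 0, 1490)  [1]
  a=2: (2, 0, 745)  [1]
  a=3: (3, -2, 497), (3, 2, 497)  [2]
  a=4: none
  a=5: (5, 0, 298)  [1]
  a=6: (6, -4, 249), (6, 4, 249)  [2]
  a=7: (7, -2, 213), (7, 2, 213)  [2]
  a=8: none
  a=9: (9, -4, 166), (9, 4, 166)  [2]
  a=10: (10, 0, 149)  [1]
  a=11..13: none
  a=14: (14, -12, 109), (14, 12, 109)  [2]
  a=15: (15, -10, 101), (15, 10, 101)  [2]
  a=16..17: none
  a=18: (18, -4, 83), (18, 4, 83)  [2]
  a=19: (19, -14, 81), (19, 14, 81)  [2]
  a=20: none
  a=21: (21, -16, 74), (21, -2, 71), (21, 2, 71), (21, 16, 74)  [4]
  a=22..26: none
  a=27: (27, -14, 57), (27, 14, 57)  [2]
  a=28..29: none
  a=30: (30, -20, 53), (30, 20, 53)  [2]
  a=31..34: none
  a=35: (35, -30, 49), (35, 30, 49)  [2]
  a=36: none
  a=37: (37, -16, 42), (37, 16, 42)  [2]
  a=38: (38, -24, 43), (38, 24, 43)  [2]
  a=39..41: none
  a=42: (42, -40, 45), (42, 40, 45)  [2]
  a=43..44: none
Total reduced forms: 1 + 1 + 2 + 1 + 2 + 2 + 2 + 1 + 2 + 2 + 2 + 2 + 4 + 2 + 2 + 2 + 2 + 2 + 2 = 36
h = 36

36


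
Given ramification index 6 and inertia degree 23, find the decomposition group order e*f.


|D_P| = e * f
= 6 * 23
= 138

138


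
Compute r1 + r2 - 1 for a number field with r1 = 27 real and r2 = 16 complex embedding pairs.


By Dirichlet's unit theorem:
rank = r1 + r2 - 1
= 27 + 16 - 1
= 42

42


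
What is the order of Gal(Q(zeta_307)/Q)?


|Gal(Q(zeta_307)/Q)| = phi(307)
= 306

306


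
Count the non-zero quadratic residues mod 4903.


For prime p, the number of non-zero quadratic residues is (p-1)/2.
= (4903-1)/2
= 2451

2451


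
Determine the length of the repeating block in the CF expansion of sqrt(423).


Run the CF algorithm for sqrt(423).
a_0 = floor(sqrt(423)) = 20; set m_0=0, q_0=1.
Recurrence: m' = q*a - m,  q' = (d - m'^2)/q,  a' = floor((a_0 + m')/q').
  step 1: m=20, q=23, a=1
  step 2: m=3, q=18, a=1
  step 3: m=15, q=11, a=3
  step 4: m=18, q=9, a=4
  step 5: m=18, q=11, a=3
  step 6: m=15, q=18, a=1
  step 7: m=3, q=23, a=1
  step 8: m=20, q=1, a=40
a_8 = 2*a_0 = 40, so the period closes here.
sqrt(423) = [20; 1, 1, 3, 4, 3, 1, 1, 40]
Period length = 8

8


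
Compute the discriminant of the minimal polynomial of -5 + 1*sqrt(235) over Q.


The element -5 + 1*sqrt(235) has minimal polynomial:
x^2 + 10*x - 210
Discriminant = (10)^2 - 4*(-210)
= 100 + 840
= 940

940


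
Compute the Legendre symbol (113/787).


p = 787 is prime, so compute (113/787) with the reciprocity algorithm (Jacobi-symbol steps: pull out 2s via (2/n), flip via reciprocity, reduce):
  reciprocity: (113/787) -> +(787/113)
  reduce: (109/113)
  reciprocity: (109/113) -> +(113/109)
  reduce: (4/109)
  pull out 2: (2/109) = -1  (since 109 mod 8 = 5)
  pull out 2: (2/109) = -1  (since 109 mod 8 = 5)
  (1/109) = 1
Product of signs = 1
(113/787) = 1

1


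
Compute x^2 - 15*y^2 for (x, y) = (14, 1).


x^2 - d*y^2
= 14^2 - 15*1^2
= 196 - 15
= 181

181


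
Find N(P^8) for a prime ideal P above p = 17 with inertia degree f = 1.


N(P^a) = p^(a*f)
= 17^(8*1)
= 17^8
= 6975757441

6975757441


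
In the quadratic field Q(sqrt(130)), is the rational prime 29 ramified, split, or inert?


K = Q(sqrt(130)). Since d mod 4 = 2, disc(K) = 520.
Check p | disc: 520 mod 29 = 27.
p does not divide disc. Compute Legendre symbol (d/p):
14^((29-1)/2) mod 29 = -1
(d/p) = -1, so p is inert: (p) stays prime with e=1, f=2, g=1.
Therefore p is inert.

inert


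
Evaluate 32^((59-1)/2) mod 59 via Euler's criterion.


p = 59 is prime and the exponent is (p-1)/2 = 29, so by Euler's criterion 32^29 = (32/59) = +1 or -1 mod 59.
Compute by square-and-multiply:
  29 = 16 + 8 + 4 + 1 (binary 11101)
  Repeated squaring mod 59: 32^1 = 32, 32^2 = 21, 32^4 = 28, 32^8 = 17, 32^16 = 53
  32^29 = 32^16 * 32^8 * 32^4 * 32^1 = 53 * 17 * 28 * 32 mod 59
    53 * 17 = 901 = 16 mod 59
    16 * 28 = 448 = 35 mod 59
    35 * 32 = 1120 = 58 mod 59
  32^29 = 58 mod 59
Result 58 = p - 1 = -1 mod 59: 32 is a quadratic non-residue mod 59. As a residue in [0, p-1] the value is 58.
32^29 mod 59 = 58

58


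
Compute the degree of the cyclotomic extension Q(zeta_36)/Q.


The degree equals Euler's totient phi(36).
36 = 2^2 * 3^2
phi(36) = 12

12


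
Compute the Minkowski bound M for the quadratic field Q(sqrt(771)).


d = 771, d mod 4 = 3, so disc(K) = 4d = 3084; |disc(K)| = 3084
Real quadratic field, so n = 2, s = r2 = 0, r1 = 2
M = (n!/n^n) * (4/pi)^s * sqrt(|disc(K)|) = (2!/2^2) * (4/pi)^0 * sqrt(3084)
= 0.5 * 1.000000 * 55.533774
= 27.7669

27.7669


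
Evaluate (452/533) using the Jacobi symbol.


Compute (452/533) via quadratic reciprocity:
  pull out 2: (2/533) = -1  (since 533 mod 8 = 5)
  pull out 2: (2/533) = -1  (since 533 mod 8 = 5)
  reciprocity: (113/533) -> +(533/113)
  reduce: (81/113)
  reciprocity: (81/113) -> +(113/81)
  reduce: (32/81)
  pull out 2: (2/81) = +1  (since 81 mod 8 = 1)
  pull out 2: (2/81) = +1  (since 81 mod 8 = 1)
  pull out 2: (2/81) = +1  (since 81 mod 8 = 1)
  pull out 2: (2/81) = +1  (since 81 mod 8 = 1)
  pull out 2: (2/81) = +1  (since 81 mod 8 = 1)
  (1/81) = 1
Product of signs = 1

1


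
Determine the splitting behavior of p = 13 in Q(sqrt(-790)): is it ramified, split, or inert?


K = Q(sqrt(-790)). Since d mod 4 = 2, disc(K) = -3160.
Check p | disc: -3160 mod 13 = 12.
p does not divide disc. Compute Legendre symbol (d/p):
3^((13-1)/2) mod 13 = 1
(d/p) = 1, so p splits: (p) = P*P' with e=1, f=1, g=2.
Therefore p is split.

split


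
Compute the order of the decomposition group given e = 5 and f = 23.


|D_P| = e * f
= 5 * 23
= 115

115


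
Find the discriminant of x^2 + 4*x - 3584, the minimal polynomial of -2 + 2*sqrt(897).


The element -2 + 2*sqrt(897) has minimal polynomial:
x^2 + 4*x - 3584
Discriminant = (4)^2 - 4*(-3584)
= 16 + 14336
= 14352

14352


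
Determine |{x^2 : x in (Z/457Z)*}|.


For prime p, the number of non-zero quadratic residues is (p-1)/2.
= (457-1)/2
= 228

228


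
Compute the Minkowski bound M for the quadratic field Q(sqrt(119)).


d = 119, d mod 4 = 3, so disc(K) = 4d = 476; |disc(K)| = 476
Real quadratic field, so n = 2, s = r2 = 0, r1 = 2
M = (n!/n^n) * (4/pi)^s * sqrt(|disc(K)|) = (2!/2^2) * (4/pi)^0 * sqrt(476)
= 0.5 * 1.000000 * 21.817424
= 10.9087

10.9087


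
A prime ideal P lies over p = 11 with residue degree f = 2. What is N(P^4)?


N(P^a) = p^(a*f)
= 11^(4*2)
= 11^8
= 214358881

214358881


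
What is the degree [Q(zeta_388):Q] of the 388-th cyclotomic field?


The degree equals Euler's totient phi(388).
388 = 2^2 * 97
phi(388) = 192

192


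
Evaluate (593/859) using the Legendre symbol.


p = 859 is prime, so compute (593/859) with the reciprocity algorithm (Jacobi-symbol steps: pull out 2s via (2/n), flip via reciprocity, reduce):
  reciprocity: (593/859) -> +(859/593)
  reduce: (266/593)
  pull out 2: (2/593) = +1  (since 593 mod 8 = 1)
  reciprocity: (133/593) -> +(593/133)
  reduce: (61/133)
  reciprocity: (61/133) -> +(133/61)
  reduce: (11/61)
  reciprocity: (11/61) -> +(61/11)
  reduce: (6/11)
  pull out 2: (2/11) = -1  (since 11 mod 8 = 3)
  reciprocity: (3/11) -> -(11/3)
  reduce: (2/3)
  pull out 2: (2/3) = -1  (since 3 mod 8 = 3)
  (1/3) = 1
Product of signs = -1
(593/859) = -1

-1


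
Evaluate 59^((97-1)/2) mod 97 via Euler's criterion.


p = 97 is prime and the exponent is (p-1)/2 = 48, so by Euler's criterion 59^48 = (59/97) = +1 or -1 mod 97.
Compute by square-and-multiply:
  48 = 32 + 16 (binary 110000)
  Repeated squaring mod 97: 59^1 = 59, 59^2 = 86, 59^4 = 24, 59^8 = 91, 59^16 = 36, 59^32 = 35
  59^48 = 59^32 * 59^16 = 35 * 36 mod 97
    35 * 36 = 1260 = 96 mod 97
  59^48 = 96 mod 97
Result 96 = p - 1 = -1 mod 97: 59 is a quadratic non-residue mod 97. As a residue in [0, p-1] the value is 96.
59^48 mod 97 = 96

96


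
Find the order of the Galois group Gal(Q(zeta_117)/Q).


|Gal(Q(zeta_117)/Q)| = phi(117)
= 72

72


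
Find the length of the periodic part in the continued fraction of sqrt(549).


Run the CF algorithm for sqrt(549).
a_0 = floor(sqrt(549)) = 23; set m_0=0, q_0=1.
Recurrence: m' = q*a - m,  q' = (d - m'^2)/q,  a' = floor((a_0 + m')/q').
  step 1: m=23, q=20, a=2
  step 2: m=17, q=13, a=3
  step 3: m=22, q=5, a=9
  step 4: m=23, q=4, a=11
  step 5: m=21, q=27, a=1
  step 6: m=6, q=19, a=1
  step 7: m=13, q=20, a=1
  step 8: m=7, q=25, a=1
  step 9: m=18, q=9, a=4
  step 10: m=18, q=25, a=1
  step 11: m=7, q=20, a=1
  step 12: m=13, q=19, a=1
  step 13: m=6, q=27, a=1
  step 14: m=21, q=4, a=11
  step 15: m=23, q=5, a=9
  step 16: m=22, q=13, a=3
  step 17: m=17, q=20, a=2
  step 18: m=23, q=1, a=46
a_18 = 2*a_0 = 46, so the period closes here.
sqrt(549) = [23; 2, 3, 9, 11, 1, 1, 1, 1, 4, 1, 1, 1, 1, 11, 9, 3, 2, 46]
Period length = 18

18


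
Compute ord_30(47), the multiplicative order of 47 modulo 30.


We want ord_30(47), the smallest k >= 1 with 47^k = 1 mod 30.
n = 30 = 2 * 3 * 5, phi(30) = 8; the order divides phi(n).
Divisors of 8: 1, 2, 4, 8
Repeated squaring mod 30: 47^1 = 17, 47^2 = 19, 47^4 = 1, 47^8 = 1
Test divisors in increasing order:
  k=1: 47^1 = 17 mod 30
  k=2: 47^2 = 19 mod 30
  k=4: 47^4 = 1 mod 30  <- first divisor giving 1
Order = 4

4


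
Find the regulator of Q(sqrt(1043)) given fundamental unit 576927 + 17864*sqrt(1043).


epsilon = 576927 + 17864*sqrt(1043)
= 1.1539e+06
R = ln(1.1539e+06)
= 13.9586

13.9586


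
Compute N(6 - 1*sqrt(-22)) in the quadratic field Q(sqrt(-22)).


N(a + b*sqrt(d)) = a^2 - d*b^2
= (6)^2 - (-22)*(-1)^2
= 36 + 22
= 58

58


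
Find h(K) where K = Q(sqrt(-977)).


K = Q(sqrt(-977)). d mod 4 = 3, so D = disc(K) = 4d = -3908
h(K) equals the number of primitive reduced positive-definite forms (a, b, c) = a*x^2 + b*x*y + c*y^2 with b^2 - 4ac = D,
where reduced means |b| <= a <= c, with b >= 0 whenever |b| = a or a = c, and primitive means gcd(a, b, c) = 1.
Reduced forces 3a^2 <= |D| = 3908, so 1 <= a <= 36; b must have the parity of D, and c = (b^2 - D)/(4a) must be an integer >= a.
Enumerate a = 1..36, b in [-a, a]:
  a=1: (1, 0, 977)  [1]
  a=2: (2, 2, 489)  [1]
  a=3: (3, -2, 326), (3, 2, 326)  [2]
  a=4..5: none
  a=6: (6, -2, 163), (6, 2, 163)  [2]
  a=7..8: none
  a=9: (9, -4, 109), (9, 4, 109)  [2]
  a=10..16: none
  a=17: (17, -6, 58), (17, 6, 58)  [2]
  a=18: (18, -14, 57), (18, 14, 57)  [2]
  a=19: (19, -14, 54), (19, 14, 54)  [2]
  a=20..22: none
  a=23: (23, -18, 46), (23, 18, 46)  [2]
  a=24..26: none
  a=27: (27, -14, 38), (27, 14, 38)  [2]
  a=28: none
  a=29: (29, -6, 34), (29, 6, 34)  [2]
  a=30..36: none
Total reduced forms: 1 + 1 + 2 + 2 + 2 + 2 + 2 + 2 + 2 + 2 + 2 = 20
h = 20

20


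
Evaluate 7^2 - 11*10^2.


x^2 - d*y^2
= 7^2 - 11*10^2
= 49 - 1100
= -1051

-1051


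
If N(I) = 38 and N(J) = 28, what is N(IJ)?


N(IJ) = N(I) * N(J)
= 38 * 28
= 1064

1064


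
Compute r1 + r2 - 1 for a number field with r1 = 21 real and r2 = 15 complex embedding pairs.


By Dirichlet's unit theorem:
rank = r1 + r2 - 1
= 21 + 15 - 1
= 35

35


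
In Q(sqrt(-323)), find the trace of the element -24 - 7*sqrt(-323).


Tr(a + b*sqrt(d)) = (a + b*sqrt(d)) + (a - b*sqrt(d)) = 2a
= 2 * (-24)
= -48

-48


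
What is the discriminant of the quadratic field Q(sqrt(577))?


For K = Q(sqrt(d)) with d squarefree: disc(K) = d if d = 1 mod 4, and disc(K) = 4d if d = 2 or 3 mod 4.
Here d = 577, and d mod 4 = 1.
d = 1 mod 4 (O_K = Z[(1+sqrt(d))/2]), so disc(K) = d = 577

577


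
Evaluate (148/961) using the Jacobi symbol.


Compute (148/961) via quadratic reciprocity:
  pull out 2: (2/961) = +1  (since 961 mod 8 = 1)
  pull out 2: (2/961) = +1  (since 961 mod 8 = 1)
  reciprocity: (37/961) -> +(961/37)
  reduce: (36/37)
  pull out 2: (2/37) = -1  (since 37 mod 8 = 5)
  pull out 2: (2/37) = -1  (since 37 mod 8 = 5)
  reciprocity: (9/37) -> +(37/9)
  reduce: (1/9)
  (1/9) = 1
Product of signs = 1

1


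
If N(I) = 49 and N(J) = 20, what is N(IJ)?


N(IJ) = N(I) * N(J)
= 49 * 20
= 980

980


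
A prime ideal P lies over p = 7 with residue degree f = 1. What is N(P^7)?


N(P^a) = p^(a*f)
= 7^(7*1)
= 7^7
= 823543

823543


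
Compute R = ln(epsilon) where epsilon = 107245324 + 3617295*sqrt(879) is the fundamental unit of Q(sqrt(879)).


epsilon = 107245324 + 3617295*sqrt(879)
= 2.1449e+08
R = ln(2.1449e+08)
= 19.1838

19.1838


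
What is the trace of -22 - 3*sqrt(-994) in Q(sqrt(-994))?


Tr(a + b*sqrt(d)) = (a + b*sqrt(d)) + (a - b*sqrt(d)) = 2a
= 2 * (-22)
= -44

-44


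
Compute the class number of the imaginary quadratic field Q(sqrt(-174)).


K = Q(sqrt(-174)). d mod 4 = 2, so D = disc(K) = 4d = -696
h(K) equals the number of primitive reduced positive-definite forms (a, b, c) = a*x^2 + b*x*y + c*y^2 with b^2 - 4ac = D,
where reduced means |b| <= a <= c, with b >= 0 whenever |b| = a or a = c, and primitive means gcd(a, b, c) = 1.
Reduced forces 3a^2 <= |D| = 696, so 1 <= a <= 15; b must have the parity of D, and c = (b^2 - D)/(4a) must be an integer >= a.
Enumerate a = 1..15, b in [-a, a]:
  a=1: (1, 0, 174)  [1]
  a=2: (2, 0, 87)  [1]
  a=3: (3, 0, 58)  [1]
  a=4: none
  a=5: (5, -2, 35), (5, 2, 35)  [2]
  a=6: (6, 0, 29)  [1]
  a=7: (7, -2, 25), (7, 2, 25)  [2]
  a=8..9: none
  a=10: (10, -8, 19), (10, 8, 19)  [2]
  a=11..13: none
  a=14: (14, -12, 15), (14, 12, 15)  [2]
  a=15: none
Total reduced forms: 1 + 1 + 1 + 2 + 1 + 2 + 2 + 2 = 12
h = 12

12


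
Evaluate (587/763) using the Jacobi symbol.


Compute (587/763) via quadratic reciprocity:
  reciprocity: (587/763) -> -(763/587)
  reduce: (176/587)
  pull out 2: (2/587) = -1  (since 587 mod 8 = 3)
  pull out 2: (2/587) = -1  (since 587 mod 8 = 3)
  pull out 2: (2/587) = -1  (since 587 mod 8 = 3)
  pull out 2: (2/587) = -1  (since 587 mod 8 = 3)
  reciprocity: (11/587) -> -(587/11)
  reduce: (4/11)
  pull out 2: (2/11) = -1  (since 11 mod 8 = 3)
  pull out 2: (2/11) = -1  (since 11 mod 8 = 3)
  (1/11) = 1
Product of signs = 1

1


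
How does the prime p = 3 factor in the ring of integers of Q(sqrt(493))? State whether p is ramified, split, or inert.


K = Q(sqrt(493)). Since d mod 4 = 1, disc(K) = 493.
Check p | disc: 493 mod 3 = 1.
p does not divide disc. Compute Legendre symbol (d/p):
1^((3-1)/2) mod 3 = 1
(d/p) = 1, so p splits: (p) = P*P' with e=1, f=1, g=2.
Therefore p is split.

split


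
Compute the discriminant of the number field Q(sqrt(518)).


For K = Q(sqrt(d)) with d squarefree: disc(K) = d if d = 1 mod 4, and disc(K) = 4d if d = 2 or 3 mod 4.
Here d = 518, and d mod 4 = 2.
d = 2 mod 4, not 1 (O_K = Z[sqrt(d)]), so disc(K) = 4d = 4 * (518) = 2072

2072


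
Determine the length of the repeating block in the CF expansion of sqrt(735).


Run the CF algorithm for sqrt(735).
a_0 = floor(sqrt(735)) = 27; set m_0=0, q_0=1.
Recurrence: m' = q*a - m,  q' = (d - m'^2)/q,  a' = floor((a_0 + m')/q').
  step 1: m=27, q=6, a=9
  step 2: m=27, q=1, a=54
a_2 = 2*a_0 = 54, so the period closes here.
sqrt(735) = [27; 9, 54]
Period length = 2

2


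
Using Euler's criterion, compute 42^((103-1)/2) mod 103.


p = 103 is prime and the exponent is (p-1)/2 = 51, so by Euler's criterion 42^51 = (42/103) = +1 or -1 mod 103.
Compute by square-and-multiply:
  51 = 32 + 16 + 2 + 1 (binary 110011)
  Repeated squaring mod 103: 42^1 = 42, 42^2 = 13, 42^4 = 66, 42^8 = 30, 42^16 = 76, 42^32 = 8
  42^51 = 42^32 * 42^16 * 42^2 * 42^1 = 8 * 76 * 13 * 42 mod 103
    8 * 76 = 608 = 93 mod 103
    93 * 13 = 1209 = 76 mod 103
    76 * 42 = 3192 = 102 mod 103
  42^51 = 102 mod 103
Result 102 = p - 1 = -1 mod 103: 42 is a quadratic non-residue mod 103. As a residue in [0, p-1] the value is 102.
42^51 mod 103 = 102

102


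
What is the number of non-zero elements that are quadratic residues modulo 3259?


For prime p, the number of non-zero quadratic residues is (p-1)/2.
= (3259-1)/2
= 1629

1629


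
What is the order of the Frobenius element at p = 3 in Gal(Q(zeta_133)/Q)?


The Frobenius at p in Gal(Q(zeta_n)/Q) = (Z/nZ)* is the class of p, so its order is ord_133(3), the smallest k >= 1 with 3^k = 1 mod 133.
n = 133 = 7 * 19, phi(133) = 108; the order divides phi(n).
Divisors of 108: 1, 2, 3, 4, 6, 9, 12, 18, 27, 36, 54, 108
Repeated squaring mod 133: 3^1 = 3, 3^2 = 9, 3^4 = 81, 3^8 = 44, 3^16 = 74, 3^32 = 23, 3^64 = 130
Test divisors in increasing order:
  k=1: 3^1 = 3 mod 133
  k=2: 3^2 = 9 mod 133
  k=3: 3^3 = 9 * 3 = 27 mod 133
  k=4: 3^4 = 81 mod 133
  k=6: 3^6 = 81 * 9 = 64 mod 133
  k=9: 3^9 = 44 * 3 = 132 mod 133
  k=12: 3^12 = 44 * 81 = 106 mod 133
  k=18: 3^18 = 74 * 9 = 1 mod 133  <- first divisor giving 1
Order = 18

18


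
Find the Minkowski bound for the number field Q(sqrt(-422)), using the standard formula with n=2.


d = -422, d mod 4 = 2, so disc(K) = 4d = -1688; |disc(K)| = 1688
Imaginary quadratic field, so n = 2, s = r2 = 1, r1 = 0
M = (n!/n^n) * (4/pi)^s * sqrt(|disc(K)|) = (2!/2^2) * (4/pi)^1 * sqrt(1688)
= 0.5 * 1.273240 * 41.085277
= 26.1557

26.1557


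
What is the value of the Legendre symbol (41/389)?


p = 389 is prime, so compute (41/389) with the reciprocity algorithm (Jacobi-symbol steps: pull out 2s via (2/n), flip via reciprocity, reduce):
  reciprocity: (41/389) -> +(389/41)
  reduce: (20/41)
  pull out 2: (2/41) = +1  (since 41 mod 8 = 1)
  pull out 2: (2/41) = +1  (since 41 mod 8 = 1)
  reciprocity: (5/41) -> +(41/5)
  reduce: (1/5)
  (1/5) = 1
Product of signs = 1
(41/389) = 1

1


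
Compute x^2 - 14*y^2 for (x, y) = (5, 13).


x^2 - d*y^2
= 5^2 - 14*13^2
= 25 - 2366
= -2341

-2341


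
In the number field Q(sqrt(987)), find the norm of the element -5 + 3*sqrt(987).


N(a + b*sqrt(d)) = a^2 - d*b^2
= (-5)^2 - (987)*(3)^2
= 25 - 8883
= -8858

-8858


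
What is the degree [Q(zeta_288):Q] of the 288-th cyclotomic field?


The degree equals Euler's totient phi(288).
288 = 2^5 * 3^2
phi(288) = 96

96


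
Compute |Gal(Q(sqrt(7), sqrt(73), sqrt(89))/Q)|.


The 3 square roots of distinct primes are multiplicatively independent over Q,
so [K:Q] = 2^3 and Gal(K/Q) is isomorphic to (Z/2Z)^3.
|Gal| = 2^3 = 8

8


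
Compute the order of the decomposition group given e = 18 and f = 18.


|D_P| = e * f
= 18 * 18
= 324

324


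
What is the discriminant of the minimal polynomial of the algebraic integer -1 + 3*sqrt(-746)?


The element -1 + 3*sqrt(-746) has minimal polynomial:
x^2 + 2*x + 6715
Discriminant = (2)^2 - 4*(6715)
= 4 - 26860
= -26856

-26856


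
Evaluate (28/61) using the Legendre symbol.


p = 61 is prime, so compute (28/61) with the reciprocity algorithm (Jacobi-symbol steps: pull out 2s via (2/n), flip via reciprocity, reduce):
  pull out 2: (2/61) = -1  (since 61 mod 8 = 5)
  pull out 2: (2/61) = -1  (since 61 mod 8 = 5)
  reciprocity: (7/61) -> +(61/7)
  reduce: (5/7)
  reciprocity: (5/7) -> +(7/5)
  reduce: (2/5)
  pull out 2: (2/5) = -1  (since 5 mod 8 = 5)
  (1/5) = 1
Product of signs = -1
(28/61) = -1

-1


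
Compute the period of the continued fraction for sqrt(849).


Run the CF algorithm for sqrt(849).
a_0 = floor(sqrt(849)) = 29; set m_0=0, q_0=1.
Recurrence: m' = q*a - m,  q' = (d - m'^2)/q,  a' = floor((a_0 + m')/q').
  step 1: m=29, q=8, a=7
  step 2: m=27, q=15, a=3
  step 3: m=18, q=35, a=1
  step 4: m=17, q=16, a=2
  step 5: m=15, q=39, a=1
  step 6: m=24, q=7, a=7
  step 7: m=25, q=32, a=1
  step 8: m=7, q=25, a=1
  step 9: m=18, q=21, a=2
  step 10: m=24, q=13, a=4
  step 11: m=28, q=5, a=11
  step 12: m=27, q=24, a=2
  step 13: m=21, q=17, a=2
  step 14: m=13, q=40, a=1
  step 15: m=27, q=3, a=18
  step 16: m=27, q=40, a=1
  step 17: m=13, q=17, a=2
  step 18: m=21, q=24, a=2
  step 19: m=27, q=5, a=11
  step 20: m=28, q=13, a=4
  step 21: m=24, q=21, a=2
  step 22: m=18, q=25, a=1
  step 23: m=7, q=32, a=1
  step 24: m=25, q=7, a=7
  step 25: m=24, q=39, a=1
  step 26: m=15, q=16, a=2
  step 27: m=17, q=35, a=1
  step 28: m=18, q=15, a=3
  step 29: m=27, q=8, a=7
  step 30: m=29, q=1, a=58
a_30 = 2*a_0 = 58, so the period closes here.
sqrt(849) = [29; 7, 3, 1, 2, 1, 7, 1, 1, 2, 4, 11, 2, 2, 1, 18, 1, 2, 2, 11, 4, 2, 1, 1, 7, 1, 2, 1, 3, 7, 58]
Period length = 30

30


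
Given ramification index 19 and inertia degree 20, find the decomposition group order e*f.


|D_P| = e * f
= 19 * 20
= 380

380


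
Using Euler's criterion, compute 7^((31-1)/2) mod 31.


p = 31 is prime and the exponent is (p-1)/2 = 15, so by Euler's criterion 7^15 = (7/31) = +1 or -1 mod 31.
Compute by square-and-multiply:
  15 = 8 + 4 + 2 + 1 (binary 1111)
  Repeated squaring mod 31: 7^1 = 7, 7^2 = 18, 7^4 = 14, 7^8 = 10
  7^15 = 7^8 * 7^4 * 7^2 * 7^1 = 10 * 14 * 18 * 7 mod 31
    10 * 14 = 140 = 16 mod 31
    16 * 18 = 288 = 9 mod 31
    9 * 7 = 63 = 1 mod 31
  7^15 = 1 mod 31
Result 1: 7 is a quadratic residue mod 31.
7^15 mod 31 = 1

1


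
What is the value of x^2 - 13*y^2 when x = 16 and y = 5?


x^2 - d*y^2
= 16^2 - 13*5^2
= 256 - 325
= -69

-69


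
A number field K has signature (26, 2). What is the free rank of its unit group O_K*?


By Dirichlet's unit theorem:
rank = r1 + r2 - 1
= 26 + 2 - 1
= 27

27


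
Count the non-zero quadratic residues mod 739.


For prime p, the number of non-zero quadratic residues is (p-1)/2.
= (739-1)/2
= 369

369


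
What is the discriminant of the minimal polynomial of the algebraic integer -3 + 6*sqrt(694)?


The element -3 + 6*sqrt(694) has minimal polynomial:
x^2 + 6*x - 24975
Discriminant = (6)^2 - 4*(-24975)
= 36 + 99900
= 99936

99936


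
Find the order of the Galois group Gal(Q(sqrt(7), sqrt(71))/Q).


The 2 square roots of distinct primes are multiplicatively independent over Q,
so [K:Q] = 2^2 and Gal(K/Q) is isomorphic to (Z/2Z)^2.
|Gal| = 2^2 = 4

4


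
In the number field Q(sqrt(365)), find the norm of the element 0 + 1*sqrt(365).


N(a + b*sqrt(d)) = a^2 - d*b^2
= (0)^2 - (365)*(1)^2
= 0 - 365
= -365

-365


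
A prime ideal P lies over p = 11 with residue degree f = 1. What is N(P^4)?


N(P^a) = p^(a*f)
= 11^(4*1)
= 11^4
= 14641

14641


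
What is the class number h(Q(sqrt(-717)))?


K = Q(sqrt(-717)). d mod 4 = 3, so D = disc(K) = 4d = -2868
h(K) equals the number of primitive reduced positive-definite forms (a, b, c) = a*x^2 + b*x*y + c*y^2 with b^2 - 4ac = D,
where reduced means |b| <= a <= c, with b >= 0 whenever |b| = a or a = c, and primitive means gcd(a, b, c) = 1.
Reduced forces 3a^2 <= |D| = 2868, so 1 <= a <= 30; b must have the parity of D, and c = (b^2 - D)/(4a) must be an integer >= a.
Enumerate a = 1..30, b in [-a, a]:
  a=1: (1, 0, 717)  [1]
  a=2: (2, 2, 359)  [1]
  a=3: (3, 0, 239)  [1]
  a=4..5: none
  a=6: (6, 6, 121)  [1]
  a=7: (7, -4, 103), (7, 4, 103)  [2]
  a=8..10: none
  a=11: (11, -6, 66), (11, 6, 66)  [2]
  a=12..13: none
  a=14: (14, -10, 53), (14, 10, 53)  [2]
  a=15..18: none
  a=19: (19, -18, 42), (19, 18, 42)  [2]
  a=20: none
  a=21: (21, -18, 38), (21, 18, 38)  [2]
  a=22: (22, -6, 33), (22, 6, 33)  [2]
  a=23..30: none
Total reduced forms: 1 + 1 + 1 + 1 + 2 + 2 + 2 + 2 + 2 + 2 = 16
h = 16

16


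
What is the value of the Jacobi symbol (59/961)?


Compute (59/961) via quadratic reciprocity:
  reciprocity: (59/961) -> +(961/59)
  reduce: (17/59)
  reciprocity: (17/59) -> +(59/17)
  reduce: (8/17)
  pull out 2: (2/17) = +1  (since 17 mod 8 = 1)
  pull out 2: (2/17) = +1  (since 17 mod 8 = 1)
  pull out 2: (2/17) = +1  (since 17 mod 8 = 1)
  (1/17) = 1
Product of signs = 1

1


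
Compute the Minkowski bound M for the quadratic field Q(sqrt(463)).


d = 463, d mod 4 = 3, so disc(K) = 4d = 1852; |disc(K)| = 1852
Real quadratic field, so n = 2, s = r2 = 0, r1 = 2
M = (n!/n^n) * (4/pi)^s * sqrt(|disc(K)|) = (2!/2^2) * (4/pi)^0 * sqrt(1852)
= 0.5 * 1.000000 * 43.034870
= 21.5174

21.5174


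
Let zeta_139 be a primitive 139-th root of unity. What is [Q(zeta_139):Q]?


The degree equals Euler's totient phi(139).
139 = 139
phi(139) = 138

138


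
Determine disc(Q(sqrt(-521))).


For K = Q(sqrt(d)) with d squarefree: disc(K) = d if d = 1 mod 4, and disc(K) = 4d if d = 2 or 3 mod 4.
Here d = -521, and d mod 4 = 3.
d = 3 mod 4, not 1 (O_K = Z[sqrt(d)]), so disc(K) = 4d = 4 * (-521) = -2084

-2084


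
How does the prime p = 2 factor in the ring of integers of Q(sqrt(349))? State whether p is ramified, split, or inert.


K = Q(sqrt(349)). Since d mod 4 = 1, disc(K) = 349.
Check p | disc: 349 mod 2 = 1.
p=2 does not divide disc (d is 1 mod 4). 2 splits iff d = 1 mod 8.
d mod 8 = 5, so (d/2) = -1.
(d/p) = -1, so p is inert: (p) stays prime with e=1, f=2, g=1.
Therefore p is inert.

inert


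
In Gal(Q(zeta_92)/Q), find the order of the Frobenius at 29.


The Frobenius at p in Gal(Q(zeta_n)/Q) = (Z/nZ)* is the class of p, so its order is ord_92(29), the smallest k >= 1 with 29^k = 1 mod 92.
n = 92 = 2^2 * 23, phi(92) = 44; the order divides phi(n).
Divisors of 44: 1, 2, 4, 11, 22, 44
Repeated squaring mod 92: 29^1 = 29, 29^2 = 13, 29^4 = 77, 29^8 = 41, 29^16 = 25, 29^32 = 73
Test divisors in increasing order:
  k=1: 29^1 = 29 mod 92
  k=2: 29^2 = 13 mod 92
  k=4: 29^4 = 77 mod 92
  k=11: 29^11 = 41 * 13 * 29 = 1 mod 92  <- first divisor giving 1
Order = 11

11


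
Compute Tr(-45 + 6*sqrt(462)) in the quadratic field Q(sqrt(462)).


Tr(a + b*sqrt(d)) = (a + b*sqrt(d)) + (a - b*sqrt(d)) = 2a
= 2 * (-45)
= -90

-90


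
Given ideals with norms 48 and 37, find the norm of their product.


N(IJ) = N(I) * N(J)
= 48 * 37
= 1776

1776


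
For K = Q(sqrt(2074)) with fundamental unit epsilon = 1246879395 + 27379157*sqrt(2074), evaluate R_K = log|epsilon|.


epsilon = 1246879395 + 27379157*sqrt(2074)
= 2.4938e+09
R = ln(2.4938e+09)
= 21.6371

21.6371


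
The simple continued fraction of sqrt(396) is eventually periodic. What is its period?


Run the CF algorithm for sqrt(396).
a_0 = floor(sqrt(396)) = 19; set m_0=0, q_0=1.
Recurrence: m' = q*a - m,  q' = (d - m'^2)/q,  a' = floor((a_0 + m')/q').
  step 1: m=19, q=35, a=1
  step 2: m=16, q=4, a=8
  step 3: m=16, q=35, a=1
  step 4: m=19, q=1, a=38
a_4 = 2*a_0 = 38, so the period closes here.
sqrt(396) = [19; 1, 8, 1, 38]
Period length = 4

4


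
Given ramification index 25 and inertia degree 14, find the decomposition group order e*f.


|D_P| = e * f
= 25 * 14
= 350

350


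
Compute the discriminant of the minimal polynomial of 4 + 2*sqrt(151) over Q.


The element 4 + 2*sqrt(151) has minimal polynomial:
x^2 - 8*x - 588
Discriminant = (-8)^2 - 4*(-588)
= 64 + 2352
= 2416

2416


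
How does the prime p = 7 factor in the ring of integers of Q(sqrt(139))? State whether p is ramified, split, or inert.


K = Q(sqrt(139)). Since d mod 4 = 3, disc(K) = 556.
Check p | disc: 556 mod 7 = 3.
p does not divide disc. Compute Legendre symbol (d/p):
6^((7-1)/2) mod 7 = -1
(d/p) = -1, so p is inert: (p) stays prime with e=1, f=2, g=1.
Therefore p is inert.

inert


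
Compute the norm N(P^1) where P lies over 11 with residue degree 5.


N(P^a) = p^(a*f)
= 11^(1*5)
= 11^5
= 161051

161051


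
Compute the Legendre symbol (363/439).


p = 439 is prime, so compute (363/439) with the reciprocity algorithm (Jacobi-symbol steps: pull out 2s via (2/n), flip via reciprocity, reduce):
  reciprocity: (363/439) -> -(439/363)
  reduce: (76/363)
  pull out 2: (2/363) = -1  (since 363 mod 8 = 3)
  pull out 2: (2/363) = -1  (since 363 mod 8 = 3)
  reciprocity: (19/363) -> -(363/19)
  reduce: (2/19)
  pull out 2: (2/19) = -1  (since 19 mod 8 = 3)
  (1/19) = 1
Product of signs = -1
(363/439) = -1

-1


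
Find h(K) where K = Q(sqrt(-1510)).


K = Q(sqrt(-1510)). d mod 4 = 2, so D = disc(K) = 4d = -6040
h(K) equals the number of primitive reduced positive-definite forms (a, b, c) = a*x^2 + b*x*y + c*y^2 with b^2 - 4ac = D,
where reduced means |b| <= a <= c, with b >= 0 whenever |b| = a or a = c, and primitive means gcd(a, b, c) = 1.
Reduced forces 3a^2 <= |D| = 6040, so 1 <= a <= 44; b must have the parity of D, and c = (b^2 - D)/(4a) must be an integer >= a.
Enumerate a = 1..44, b in [-a, a]:
  a=1: (1, 0, 1510)  [1]
  a=2: (2, 0, 755)  [1]
  a=3..4: none
  a=5: (5, 0, 302)  [1]
  a=6: none
  a=7: (7, -6, 217), (7, 6, 217)  [2]
  a=8..9: none
  a=10: (10, 0, 151)  [1]
  a=11..13: none
  a=14: (14, -8, 109), (14, 8, 109)  [2]
  a=15..22: none
  a=23: (23, -20, 70), (23, 20, 70)  [2]
  a=24..30: none
  a=31: (31, -6, 49), (31, 6, 49)  [2]
  a=32..34: none
  a=35: (35, -20, 46), (35, 20, 46)  [2]
  a=36: none
  a=37: (37, -18, 43), (37, 18, 43)  [2]
  a=38..44: none
Total reduced forms: 1 + 1 + 1 + 2 + 1 + 2 + 2 + 2 + 2 + 2 = 16
h = 16

16


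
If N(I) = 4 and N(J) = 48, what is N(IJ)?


N(IJ) = N(I) * N(J)
= 4 * 48
= 192

192


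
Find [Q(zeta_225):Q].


The degree equals Euler's totient phi(225).
225 = 3^2 * 5^2
phi(225) = 120

120


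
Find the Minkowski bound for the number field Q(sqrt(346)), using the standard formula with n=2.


d = 346, d mod 4 = 2, so disc(K) = 4d = 1384; |disc(K)| = 1384
Real quadratic field, so n = 2, s = r2 = 0, r1 = 2
M = (n!/n^n) * (4/pi)^s * sqrt(|disc(K)|) = (2!/2^2) * (4/pi)^0 * sqrt(1384)
= 0.5 * 1.000000 * 37.202150
= 18.6011

18.6011


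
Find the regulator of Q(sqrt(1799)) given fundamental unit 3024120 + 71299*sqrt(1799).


epsilon = 3024120 + 71299*sqrt(1799)
= 6.0482e+06
R = ln(6.0482e+06)
= 15.6153

15.6153


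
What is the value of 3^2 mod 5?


p = 5 is prime and the exponent is (p-1)/2 = 2, so by Euler's criterion 3^2 = (3/5) = +1 or -1 mod 5.
Compute by square-and-multiply:
  2 = 2 (binary 10)
  Repeated squaring mod 5: 3^1 = 3, 3^2 = 4
  3^2 = 4 mod 5
Result 4 = p - 1 = -1 mod 5: 3 is a quadratic non-residue mod 5. As a residue in [0, p-1] the value is 4.
3^2 mod 5 = 4

4


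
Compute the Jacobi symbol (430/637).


Compute (430/637) via quadratic reciprocity:
  pull out 2: (2/637) = -1  (since 637 mod 8 = 5)
  reciprocity: (215/637) -> +(637/215)
  reduce: (207/215)
  reciprocity: (207/215) -> -(215/207)
  reduce: (8/207)
  pull out 2: (2/207) = +1  (since 207 mod 8 = 7)
  pull out 2: (2/207) = +1  (since 207 mod 8 = 7)
  pull out 2: (2/207) = +1  (since 207 mod 8 = 7)
  (1/207) = 1
Product of signs = 1

1


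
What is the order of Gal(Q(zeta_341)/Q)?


|Gal(Q(zeta_341)/Q)| = phi(341)
= 300

300


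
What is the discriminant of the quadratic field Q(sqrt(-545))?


For K = Q(sqrt(d)) with d squarefree: disc(K) = d if d = 1 mod 4, and disc(K) = 4d if d = 2 or 3 mod 4.
Here d = -545, and d mod 4 = 3.
d = 3 mod 4, not 1 (O_K = Z[sqrt(d)]), so disc(K) = 4d = 4 * (-545) = -2180

-2180


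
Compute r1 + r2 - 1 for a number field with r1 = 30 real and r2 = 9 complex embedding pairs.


By Dirichlet's unit theorem:
rank = r1 + r2 - 1
= 30 + 9 - 1
= 38

38


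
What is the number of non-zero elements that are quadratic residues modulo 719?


For prime p, the number of non-zero quadratic residues is (p-1)/2.
= (719-1)/2
= 359

359


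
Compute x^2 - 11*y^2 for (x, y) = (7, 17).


x^2 - d*y^2
= 7^2 - 11*17^2
= 49 - 3179
= -3130

-3130


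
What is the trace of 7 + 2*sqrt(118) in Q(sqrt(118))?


Tr(a + b*sqrt(d)) = (a + b*sqrt(d)) + (a - b*sqrt(d)) = 2a
= 2 * (7)
= 14

14


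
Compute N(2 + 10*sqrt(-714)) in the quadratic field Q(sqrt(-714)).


N(a + b*sqrt(d)) = a^2 - d*b^2
= (2)^2 - (-714)*(10)^2
= 4 + 71400
= 71404

71404


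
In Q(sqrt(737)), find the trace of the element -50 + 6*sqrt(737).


Tr(a + b*sqrt(d)) = (a + b*sqrt(d)) + (a - b*sqrt(d)) = 2a
= 2 * (-50)
= -100

-100


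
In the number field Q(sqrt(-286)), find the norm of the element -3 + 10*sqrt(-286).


N(a + b*sqrt(d)) = a^2 - d*b^2
= (-3)^2 - (-286)*(10)^2
= 9 + 28600
= 28609

28609


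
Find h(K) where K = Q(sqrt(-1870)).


K = Q(sqrt(-1870)). d mod 4 = 2, so D = disc(K) = 4d = -7480
h(K) equals the number of primitive reduced positive-definite forms (a, b, c) = a*x^2 + b*x*y + c*y^2 with b^2 - 4ac = D,
where reduced means |b| <= a <= c, with b >= 0 whenever |b| = a or a = c, and primitive means gcd(a, b, c) = 1.
Reduced forces 3a^2 <= |D| = 7480, so 1 <= a <= 49; b must have the parity of D, and c = (b^2 - D)/(4a) must be an integer >= a.
Enumerate a = 1..49, b in [-a, a]:
  a=1: (1, 0, 1870)  [1]
  a=2: (2, 0, 935)  [1]
  a=3..4: none
  a=5: (5, 0, 374)  [1]
  a=6..9: none
  a=10: (10, 0, 187)  [1]
  a=11: (11, 0, 170)  [1]
  a=12..16: none
  a=17: (17, 0, 110)  [1]
  a=18: none
  a=19: (19, -14, 101), (19, 14, 101)  [2]
  a=20..21: none
  a=22: (22, 0, 85)  [1]
  a=23: (23, -8, 82), (23, 8, 82)  [2]
  a=24..33: none
  a=34: (34, 0, 55)  [1]
  a=35..37: none
  a=38: (38, -24, 53), (38, 24, 53)  [2]
  a=39..40: none
  a=41: (41, -8, 46), (41, 8, 46)  [2]
  a=42..49: none
Total reduced forms: 1 + 1 + 1 + 1 + 1 + 1 + 2 + 1 + 2 + 1 + 2 + 2 = 16
h = 16

16


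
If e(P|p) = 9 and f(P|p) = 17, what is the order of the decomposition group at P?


|D_P| = e * f
= 9 * 17
= 153

153


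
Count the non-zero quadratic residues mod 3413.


For prime p, the number of non-zero quadratic residues is (p-1)/2.
= (3413-1)/2
= 1706

1706


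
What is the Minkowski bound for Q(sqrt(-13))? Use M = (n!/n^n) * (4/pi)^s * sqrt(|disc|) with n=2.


d = -13, d mod 4 = 3, so disc(K) = 4d = -52; |disc(K)| = 52
Imaginary quadratic field, so n = 2, s = r2 = 1, r1 = 0
M = (n!/n^n) * (4/pi)^s * sqrt(|disc(K)|) = (2!/2^2) * (4/pi)^1 * sqrt(52)
= 0.5 * 1.273240 * 7.211103
= 4.5907

4.5907


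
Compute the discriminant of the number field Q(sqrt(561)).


For K = Q(sqrt(d)) with d squarefree: disc(K) = d if d = 1 mod 4, and disc(K) = 4d if d = 2 or 3 mod 4.
Here d = 561, and d mod 4 = 1.
d = 1 mod 4 (O_K = Z[(1+sqrt(d))/2]), so disc(K) = d = 561

561


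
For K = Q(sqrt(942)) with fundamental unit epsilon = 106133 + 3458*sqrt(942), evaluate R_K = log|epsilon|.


epsilon = 106133 + 3458*sqrt(942)
= 212266.0000
R = ln(212266.0000)
= 12.2656

12.2656


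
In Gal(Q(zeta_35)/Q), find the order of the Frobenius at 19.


The Frobenius at p in Gal(Q(zeta_n)/Q) = (Z/nZ)* is the class of p, so its order is ord_35(19), the smallest k >= 1 with 19^k = 1 mod 35.
n = 35 = 5 * 7, phi(35) = 24; the order divides phi(n).
Divisors of 24: 1, 2, 3, 4, 6, 8, 12, 24
Repeated squaring mod 35: 19^1 = 19, 19^2 = 11, 19^4 = 16, 19^8 = 11, 19^16 = 16
Test divisors in increasing order:
  k=1: 19^1 = 19 mod 35
  k=2: 19^2 = 11 mod 35
  k=3: 19^3 = 11 * 19 = 34 mod 35
  k=4: 19^4 = 16 mod 35
  k=6: 19^6 = 16 * 11 = 1 mod 35  <- first divisor giving 1
Order = 6

6


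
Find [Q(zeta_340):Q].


The degree equals Euler's totient phi(340).
340 = 2^2 * 5 * 17
phi(340) = 128

128


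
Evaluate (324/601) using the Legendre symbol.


p = 601 is prime, so compute (324/601) with the reciprocity algorithm (Jacobi-symbol steps: pull out 2s via (2/n), flip via reciprocity, reduce):
  pull out 2: (2/601) = +1  (since 601 mod 8 = 1)
  pull out 2: (2/601) = +1  (since 601 mod 8 = 1)
  reciprocity: (81/601) -> +(601/81)
  reduce: (34/81)
  pull out 2: (2/81) = +1  (since 81 mod 8 = 1)
  reciprocity: (17/81) -> +(81/17)
  reduce: (13/17)
  reciprocity: (13/17) -> +(17/13)
  reduce: (4/13)
  pull out 2: (2/13) = -1  (since 13 mod 8 = 5)
  pull out 2: (2/13) = -1  (since 13 mod 8 = 5)
  (1/13) = 1
Product of signs = 1
(324/601) = 1

1


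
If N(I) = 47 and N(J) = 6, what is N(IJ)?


N(IJ) = N(I) * N(J)
= 47 * 6
= 282

282


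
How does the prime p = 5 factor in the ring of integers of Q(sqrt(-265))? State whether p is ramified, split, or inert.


K = Q(sqrt(-265)). Since d mod 4 = 3, disc(K) = -1060.
Check p | disc: -1060 mod 5 = 0.
p divides disc, so p ramifies: (p) = P^2 with e=2, f=1, g=1.
Therefore p is ramified.

ramified


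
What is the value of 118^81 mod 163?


p = 163 is prime and the exponent is (p-1)/2 = 81, so by Euler's criterion 118^81 = (118/163) = +1 or -1 mod 163.
Compute by square-and-multiply:
  81 = 64 + 16 + 1 (binary 1010001)
  Repeated squaring mod 163: 118^1 = 118, 118^2 = 69, 118^4 = 34, 118^8 = 15, 118^16 = 62, 118^32 = 95, 118^64 = 60
  118^81 = 118^64 * 118^16 * 118^1 = 60 * 62 * 118 mod 163
    60 * 62 = 3720 = 134 mod 163
    134 * 118 = 15812 = 1 mod 163
  118^81 = 1 mod 163
Result 1: 118 is a quadratic residue mod 163.
118^81 mod 163 = 1

1


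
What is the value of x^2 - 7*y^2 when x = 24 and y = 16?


x^2 - d*y^2
= 24^2 - 7*16^2
= 576 - 1792
= -1216

-1216


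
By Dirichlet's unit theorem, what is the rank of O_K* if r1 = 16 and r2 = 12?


By Dirichlet's unit theorem:
rank = r1 + r2 - 1
= 16 + 12 - 1
= 27

27


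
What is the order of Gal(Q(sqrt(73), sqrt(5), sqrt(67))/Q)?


The 3 square roots of distinct primes are multiplicatively independent over Q,
so [K:Q] = 2^3 and Gal(K/Q) is isomorphic to (Z/2Z)^3.
|Gal| = 2^3 = 8

8


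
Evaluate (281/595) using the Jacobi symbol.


Compute (281/595) via quadratic reciprocity:
  reciprocity: (281/595) -> +(595/281)
  reduce: (33/281)
  reciprocity: (33/281) -> +(281/33)
  reduce: (17/33)
  reciprocity: (17/33) -> +(33/17)
  reduce: (16/17)
  pull out 2: (2/17) = +1  (since 17 mod 8 = 1)
  pull out 2: (2/17) = +1  (since 17 mod 8 = 1)
  pull out 2: (2/17) = +1  (since 17 mod 8 = 1)
  pull out 2: (2/17) = +1  (since 17 mod 8 = 1)
  (1/17) = 1
Product of signs = 1

1


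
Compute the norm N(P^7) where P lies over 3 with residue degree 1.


N(P^a) = p^(a*f)
= 3^(7*1)
= 3^7
= 2187

2187


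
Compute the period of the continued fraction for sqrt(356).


Run the CF algorithm for sqrt(356).
a_0 = floor(sqrt(356)) = 18; set m_0=0, q_0=1.
Recurrence: m' = q*a - m,  q' = (d - m'^2)/q,  a' = floor((a_0 + m')/q').
  step 1: m=18, q=32, a=1
  step 2: m=14, q=5, a=6
  step 3: m=16, q=20, a=1
  step 4: m=4, q=17, a=1
  step 5: m=13, q=11, a=2
  step 6: m=9, q=25, a=1
  step 7: m=16, q=4, a=8
  step 8: m=16, q=25, a=1
  step 9: m=9, q=11, a=2
  step 10: m=13, q=17, a=1
  step 11: m=4, q=20, a=1
  step 12: m=16, q=5, a=6
  step 13: m=14, q=32, a=1
  step 14: m=18, q=1, a=36
a_14 = 2*a_0 = 36, so the period closes here.
sqrt(356) = [18; 1, 6, 1, 1, 2, 1, 8, 1, 2, 1, 1, 6, 1, 36]
Period length = 14

14


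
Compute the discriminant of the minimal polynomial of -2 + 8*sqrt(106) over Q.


The element -2 + 8*sqrt(106) has minimal polynomial:
x^2 + 4*x - 6780
Discriminant = (4)^2 - 4*(-6780)
= 16 + 27120
= 27136

27136


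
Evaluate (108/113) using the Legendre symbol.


p = 113 is prime, so compute (108/113) with the reciprocity algorithm (Jacobi-symbol steps: pull out 2s via (2/n), flip via reciprocity, reduce):
  pull out 2: (2/113) = +1  (since 113 mod 8 = 1)
  pull out 2: (2/113) = +1  (since 113 mod 8 = 1)
  reciprocity: (27/113) -> +(113/27)
  reduce: (5/27)
  reciprocity: (5/27) -> +(27/5)
  reduce: (2/5)
  pull out 2: (2/5) = -1  (since 5 mod 8 = 5)
  (1/5) = 1
Product of signs = -1
(108/113) = -1

-1
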